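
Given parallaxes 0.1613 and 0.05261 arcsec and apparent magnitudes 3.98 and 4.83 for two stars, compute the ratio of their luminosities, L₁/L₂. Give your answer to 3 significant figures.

d₁ = 1/p₁ = 1/0.1613″ = 6.1996 pc; d₂ = 1/p₂ = 1/0.05261″ = 19.008 pc.
M₁ = m₁ − 5 log₁₀ d₁ + 5 = 3.98 − 3.9618 + 5 = 5.0182.
M₂ = 4.83 − 6.3947 + 5 = 3.4353.
L₁/L₂ = 10^(0.4(M₂ − M₁)) = 10^(0.4 × (-1.5829)) = 10^(-0.63316) = 0.23272.

L₁/L₂ = 0.233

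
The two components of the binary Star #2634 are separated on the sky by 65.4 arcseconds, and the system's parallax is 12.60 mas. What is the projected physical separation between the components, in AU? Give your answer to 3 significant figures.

5190 AU

d = 1/p = 1/0.01260″ = 79.365 pc.
At distance d (pc), an angle of θ arcsec spans θ·d AU: s = 65.4 × 79.365 = 5190.5 AU.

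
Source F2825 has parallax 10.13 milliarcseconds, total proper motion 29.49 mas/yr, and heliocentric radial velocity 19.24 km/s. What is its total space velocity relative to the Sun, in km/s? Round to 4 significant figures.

23.68 km/s

d = 1/p = 1/0.01013″ = 98.717 pc.
μ = 29.49 mas/yr = 0.02949 ″/yr.
v_t = 4.740 μ d = 4.740 × 0.02949 × 98.717 = 13.799 km/s.
v = √(v_r² + v_t²) = √(19.24² + 13.799²) = √560.59 = 23.677 km/s.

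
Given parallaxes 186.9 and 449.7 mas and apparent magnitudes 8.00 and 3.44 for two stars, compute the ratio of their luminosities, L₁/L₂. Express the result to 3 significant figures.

d₁ = 1/p₁ = 1/0.1869″ = 5.3505 pc; d₂ = 1/p₂ = 1/0.4497″ = 2.2237 pc.
M₁ = m₁ − 5 log₁₀ d₁ + 5 = 8.00 − 3.6420 + 5 = 9.3580.
M₂ = 3.44 − 1.7354 + 5 = 6.7046.
L₁/L₂ = 10^(0.4(M₂ − M₁)) = 10^(0.4 × (-2.6534)) = 10^(-1.06136) = 0.086824.

L₁/L₂ = 0.0868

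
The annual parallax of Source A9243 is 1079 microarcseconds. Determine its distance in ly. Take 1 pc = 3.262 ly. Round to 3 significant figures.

p = 1079 microarcseconds = 0.001079 arcsec.
d = 1/p = 1/0.001079 = 926.78 pc.
In light-years: 926.78 × 3.262 = 3023.2 ly.

3020 ly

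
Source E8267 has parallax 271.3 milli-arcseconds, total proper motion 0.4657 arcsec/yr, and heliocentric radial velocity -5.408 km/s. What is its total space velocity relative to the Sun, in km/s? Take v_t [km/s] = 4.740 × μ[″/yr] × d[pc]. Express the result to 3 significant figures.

d = 1/p = 1/0.2713″ = 3.686 pc.
v_t = 4.740 μ d = 4.740 × 0.4657 × 3.686 = 8.1365 km/s.
v = √(v_r² + v_t²) = √((-5.408)² + 8.1365²) = √95.4491 = 9.7698 km/s.

9.77 km/s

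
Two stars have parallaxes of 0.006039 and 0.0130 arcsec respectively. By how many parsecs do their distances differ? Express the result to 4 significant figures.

d_A = 1/0.006039″ = 165.59 pc; d_B = 1/0.01300″ = 76.923 pc.
|d_B − d_A| = |76.923 − 165.59| = 88.667 pc.

88.67 pc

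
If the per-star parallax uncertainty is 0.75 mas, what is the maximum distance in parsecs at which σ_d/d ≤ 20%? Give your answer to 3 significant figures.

σ_d/d = σ_p/p, so the condition is σ_p/p ≤ 0.20, i.e. p ≥ σ_p/0.20.
p_min = 0.75/0.20 = 3.75 mas = 0.00375 arcsec.
d_max = 1/p_min = 1/0.00375 = 266.67 pc.

267 pc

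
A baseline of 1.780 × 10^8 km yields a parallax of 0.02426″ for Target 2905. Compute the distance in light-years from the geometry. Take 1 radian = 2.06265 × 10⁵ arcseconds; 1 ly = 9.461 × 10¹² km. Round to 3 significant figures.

160 ly

θ = 0.02426″ = 0.02426/206265 = 1.1762 × 10^-7 rad.
d = B/θ = (1.780 × 10^8) / (1.1762 × 10^-7) = 1.5133 × 10^15 km = (1.5133 × 10^15) / (9.461 × 10^12) ly = 159.95 ly.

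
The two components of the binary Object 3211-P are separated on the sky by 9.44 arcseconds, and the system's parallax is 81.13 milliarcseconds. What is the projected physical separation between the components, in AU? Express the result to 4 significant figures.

116.4 AU

d = 1/p = 1/0.08113″ = 12.326 pc.
At distance d (pc), an angle of θ arcsec spans θ·d AU: s = 9.44 × 12.326 = 116.36 AU.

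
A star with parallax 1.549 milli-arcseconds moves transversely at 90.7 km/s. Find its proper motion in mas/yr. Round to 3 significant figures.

29.6 mas/yr

d = 1/p = 1/0.001549″ = 645.58 pc.
μ = v_t / (4.74 d) = 90.7 / (4.74 × 645.58) = 90.7 / 3060 = 0.029641 ″/yr = 29.641 mas/yr.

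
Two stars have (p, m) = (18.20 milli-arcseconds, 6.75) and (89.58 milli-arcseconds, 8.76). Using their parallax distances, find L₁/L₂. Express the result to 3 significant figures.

L₁/L₂ = 154

d₁ = 1/p₁ = 1/0.01820″ = 54.945 pc; d₂ = 1/p₂ = 1/0.08958″ = 11.163 pc.
M₁ = m₁ − 5 log₁₀ d₁ + 5 = 6.75 − 8.6996 + 5 = 3.0504.
M₂ = 8.76 − 5.2389 + 5 = 8.5211.
L₁/L₂ = 10^(0.4(M₂ − M₁)) = 10^(0.4 × 5.4707) = 10^2.18828 = 154.27.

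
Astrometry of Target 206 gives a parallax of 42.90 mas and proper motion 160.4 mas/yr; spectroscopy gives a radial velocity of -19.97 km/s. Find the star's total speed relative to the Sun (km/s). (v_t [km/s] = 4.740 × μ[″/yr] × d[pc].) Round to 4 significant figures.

d = 1/p = 1/0.04290″ = 23.31 pc.
μ = 160.4 mas/yr = 0.1604 ″/yr.
v_t = 4.740 μ d = 4.740 × 0.1604 × 23.31 = 17.722 km/s.
v = √(v_r² + v_t²) = √((-19.97)² + 17.722²) = √712.87 = 26.7 km/s.

26.70 km/s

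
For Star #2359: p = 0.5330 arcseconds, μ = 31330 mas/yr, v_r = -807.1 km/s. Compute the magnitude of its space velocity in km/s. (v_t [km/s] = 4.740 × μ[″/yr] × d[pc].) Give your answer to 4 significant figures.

d = 1/p = 1/0.5330″ = 1.8762 pc.
μ = 31330 mas/yr = 31.33 ″/yr.
v_t = 4.740 μ d = 4.740 × 31.33 × 1.8762 = 278.62 km/s.
v = √(v_r² + v_t²) = √((-807.1)² + 278.62²) = √729040 = 853.84 km/s.

853.8 km/s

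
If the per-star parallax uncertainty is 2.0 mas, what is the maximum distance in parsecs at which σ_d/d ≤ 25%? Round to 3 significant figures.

125 pc

σ_d/d = σ_p/p, so the condition is σ_p/p ≤ 0.25, i.e. p ≥ σ_p/0.25.
p_min = 2.0/0.25 = 8 mas = 0.008 arcsec.
d_max = 1/p_min = 1/0.008 = 125 pc.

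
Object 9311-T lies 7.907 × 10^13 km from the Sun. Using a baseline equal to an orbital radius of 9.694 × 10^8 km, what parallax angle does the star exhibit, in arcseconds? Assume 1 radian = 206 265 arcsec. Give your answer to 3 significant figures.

2.53 arcsec

θ ≈ B/d = (9.694 × 10^8) / (7.907 × 10^13) = 1.2260 × 10^-5 rad.
In arcseconds: 1.2260 × 10^-5 × 206265 = 2.5288″.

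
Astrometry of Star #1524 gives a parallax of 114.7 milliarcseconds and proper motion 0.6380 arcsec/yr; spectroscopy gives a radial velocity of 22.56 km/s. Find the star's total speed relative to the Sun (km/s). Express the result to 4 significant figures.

d = 1/p = 1/0.1147″ = 8.7184 pc.
v_t = 4.740 μ d = 4.740 × 0.6380 × 8.7184 = 26.365 km/s.
v = √(v_r² + v_t²) = √(22.56² + 26.365²) = √1204.07 = 34.7 km/s.

34.70 km/s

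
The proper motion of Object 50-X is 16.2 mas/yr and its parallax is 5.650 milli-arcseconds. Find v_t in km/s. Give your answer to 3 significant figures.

13.6 km/s

d = 1/p = 1/0.005650″ = 176.99 pc.
μ = 16.2 mas/yr = 0.0162 ″/yr.
v_t = 4.74 × μ × d = 4.74 × 0.0162 × 176.99 = 13.591 km/s.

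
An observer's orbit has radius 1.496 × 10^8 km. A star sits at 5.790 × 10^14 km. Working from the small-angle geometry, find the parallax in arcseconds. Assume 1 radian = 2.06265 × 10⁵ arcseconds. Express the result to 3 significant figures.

θ ≈ B/d = (1.496 × 10^8) / (5.790 × 10^14) = 2.5838 × 10^-7 rad.
In arcseconds: 2.5838 × 10^-7 × 206265 = 0.053295″.

0.0533 arcsec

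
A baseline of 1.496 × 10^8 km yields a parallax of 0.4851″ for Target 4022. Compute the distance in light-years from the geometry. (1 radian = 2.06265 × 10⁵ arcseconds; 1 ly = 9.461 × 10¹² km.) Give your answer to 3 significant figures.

θ = 0.4851″ = 0.4851/206265 = 2.3518 × 10^-6 rad.
d = B/θ = (1.496 × 10^8) / (2.3518 × 10^-6) = 6.3611 × 10^13 km = (6.3611 × 10^13) / (9.461 × 10^12) ly = 6.7235 ly.

6.72 ly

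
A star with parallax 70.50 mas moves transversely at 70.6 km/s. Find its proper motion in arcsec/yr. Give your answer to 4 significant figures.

1.050 arcsec/yr

d = 1/p = 1/0.07050″ = 14.184 pc.
μ = v_t / (4.74 d) = 70.6 / (4.74 × 14.184) = 70.6 / 67.232 = 1.0501 ″/yr.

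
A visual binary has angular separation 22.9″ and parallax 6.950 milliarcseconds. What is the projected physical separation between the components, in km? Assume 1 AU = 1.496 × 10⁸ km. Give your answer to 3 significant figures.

4.93 × 10^11 km

d = 1/p = 1/0.006950″ = 143.88 pc.
At distance d (pc), an angle of θ arcsec spans θ·d AU: s = 22.9 × 143.88 = 3294.9 AU.
= 3294.9 × 1.496 × 10⁸ km = 4.9292 × 10^11 km.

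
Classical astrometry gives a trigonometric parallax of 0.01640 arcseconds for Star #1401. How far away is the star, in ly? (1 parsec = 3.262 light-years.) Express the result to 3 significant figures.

d = 1/p = 1/0.01640 = 60.976 pc.
In light-years: 60.976 × 3.262 = 198.9 ly.

199 ly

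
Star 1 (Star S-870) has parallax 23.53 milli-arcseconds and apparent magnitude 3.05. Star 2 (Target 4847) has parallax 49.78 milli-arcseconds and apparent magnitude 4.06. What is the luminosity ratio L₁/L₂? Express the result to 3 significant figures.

L₁/L₂ = 11.3

d₁ = 1/p₁ = 1/0.02353″ = 42.499 pc; d₂ = 1/p₂ = 1/0.04978″ = 20.088 pc.
M₁ = m₁ − 5 log₁₀ d₁ + 5 = 3.05 − 8.1419 + 5 = -0.0919.
M₂ = 4.06 − 6.5147 + 5 = 2.5453.
L₁/L₂ = 10^(0.4(M₂ − M₁)) = 10^(0.4 × 2.6372) = 10^1.05488 = 11.347.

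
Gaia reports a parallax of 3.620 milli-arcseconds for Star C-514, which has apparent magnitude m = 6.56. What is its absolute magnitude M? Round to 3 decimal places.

M = -0.646

d = 1/p = 1/0.003620″ = 276.24 pc.
m − M = 5 log₁₀(276.24) − 5 = 12.2064 − 5 = 7.2064.
M = m − (m − M) = 6.56 − 7.2064 = -0.646.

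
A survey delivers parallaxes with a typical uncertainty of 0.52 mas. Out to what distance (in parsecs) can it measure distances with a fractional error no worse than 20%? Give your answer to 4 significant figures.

σ_d/d = σ_p/p, so the condition is σ_p/p ≤ 0.20, i.e. p ≥ σ_p/0.20.
p_min = 0.52/0.20 = 2.6 mas = 0.0026 arcsec.
d_max = 1/p_min = 1/0.0026 = 384.62 pc.

384.6 pc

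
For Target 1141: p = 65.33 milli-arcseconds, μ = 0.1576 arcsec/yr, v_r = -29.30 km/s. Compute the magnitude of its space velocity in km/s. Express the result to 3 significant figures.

d = 1/p = 1/0.06533″ = 15.307 pc.
v_t = 4.740 μ d = 4.740 × 0.1576 × 15.307 = 11.435 km/s.
v = √(v_r² + v_t²) = √((-29.30)² + 11.435²) = √989.249 = 31.452 km/s.

31.5 km/s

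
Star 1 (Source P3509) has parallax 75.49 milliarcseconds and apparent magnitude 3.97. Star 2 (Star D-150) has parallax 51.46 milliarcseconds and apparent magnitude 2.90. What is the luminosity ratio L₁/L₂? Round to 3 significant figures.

L₁/L₂ = 0.173

d₁ = 1/p₁ = 1/0.07549″ = 13.247 pc; d₂ = 1/p₂ = 1/0.05146″ = 19.433 pc.
M₁ = m₁ − 5 log₁₀ d₁ + 5 = 3.97 − 5.6106 + 5 = 3.3594.
M₂ = 2.90 − 6.4427 + 5 = 1.4573.
L₁/L₂ = 10^(0.4(M₂ − M₁)) = 10^(0.4 × (-1.9021)) = 10^(-0.76084) = 0.17344.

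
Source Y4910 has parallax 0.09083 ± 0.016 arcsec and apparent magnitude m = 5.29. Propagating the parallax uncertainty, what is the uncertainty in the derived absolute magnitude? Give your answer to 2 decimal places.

M = m − 5 log₁₀ d + 5 = m + 5 log₁₀ p + 5, so ∂M/∂p = 5/(p ln 10).
σ_M = (5/ln 10) · (σ_p/p) = 2.1715 × 0.016/0.09083 = 2.1715 × 0.17615 = 0.38251.

σ_M = 0.38 mag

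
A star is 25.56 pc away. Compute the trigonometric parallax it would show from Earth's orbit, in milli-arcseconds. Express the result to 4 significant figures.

p = 1/d = 1/25.56 = 0.039124 arcsec.
= 0.039124 × 1000 = 39.124 mas.

39.12 mas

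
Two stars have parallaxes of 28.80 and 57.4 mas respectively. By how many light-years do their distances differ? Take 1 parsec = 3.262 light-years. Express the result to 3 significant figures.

56.4 ly

d_A = 1/0.02880″ = 34.722 pc; d_B = 1/0.05740″ = 17.422 pc.
|d_B − d_A| = |17.422 − 34.722| = 17.3 pc = 17.3 × 3.262 ly = 56.433 ly.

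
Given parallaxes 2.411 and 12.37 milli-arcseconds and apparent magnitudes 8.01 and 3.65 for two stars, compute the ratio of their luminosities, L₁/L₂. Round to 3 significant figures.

L₁/L₂ = 0.475

d₁ = 1/p₁ = 1/0.002411″ = 414.77 pc; d₂ = 1/p₂ = 1/0.01237″ = 80.841 pc.
M₁ = m₁ − 5 log₁₀ d₁ + 5 = 8.01 − 13.0890 + 5 = -0.0790.
M₂ = 3.65 − 9.5382 + 5 = -0.8882.
L₁/L₂ = 10^(0.4(M₂ − M₁)) = 10^(0.4 × (-0.8092)) = 10^(-0.32368) = 0.47459.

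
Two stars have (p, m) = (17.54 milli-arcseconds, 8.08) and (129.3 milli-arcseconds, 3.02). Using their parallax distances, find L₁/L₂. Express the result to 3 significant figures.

d₁ = 1/p₁ = 1/0.01754″ = 57.013 pc; d₂ = 1/p₂ = 1/0.1293″ = 7.734 pc.
M₁ = m₁ − 5 log₁₀ d₁ + 5 = 8.08 − 8.7799 + 5 = 4.3001.
M₂ = 3.02 − 4.4420 + 5 = 3.5780.
L₁/L₂ = 10^(0.4(M₂ − M₁)) = 10^(0.4 × (-0.7221)) = 10^(-0.28884) = 0.51423.

L₁/L₂ = 0.514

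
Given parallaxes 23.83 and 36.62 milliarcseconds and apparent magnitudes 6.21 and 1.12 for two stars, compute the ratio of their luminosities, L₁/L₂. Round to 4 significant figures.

L₁/L₂ = 0.02174

d₁ = 1/p₁ = 1/0.02383″ = 41.964 pc; d₂ = 1/p₂ = 1/0.03662″ = 27.307 pc.
M₁ = m₁ − 5 log₁₀ d₁ + 5 = 6.21 − 8.1144 + 5 = 3.0956.
M₂ = 1.12 − 7.1814 + 5 = -1.0614.
L₁/L₂ = 10^(0.4(M₂ − M₁)) = 10^(0.4 × (-4.1570)) = 10^(-1.66280) = 0.021737.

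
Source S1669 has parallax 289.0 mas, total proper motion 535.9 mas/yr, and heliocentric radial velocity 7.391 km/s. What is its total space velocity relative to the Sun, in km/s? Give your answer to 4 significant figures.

11.48 km/s

d = 1/p = 1/0.2890″ = 3.4602 pc.
μ = 535.9 mas/yr = 0.5359 ″/yr.
v_t = 4.740 μ d = 4.740 × 0.5359 × 3.4602 = 8.7895 km/s.
v = √(v_r² + v_t²) = √(7.391² + 8.7895²) = √131.882 = 11.484 km/s.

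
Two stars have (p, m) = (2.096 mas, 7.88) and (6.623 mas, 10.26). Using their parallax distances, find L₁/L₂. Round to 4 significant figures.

L₁/L₂ = 89.40

d₁ = 1/p₁ = 1/0.002096″ = 477.1 pc; d₂ = 1/p₂ = 1/0.006623″ = 150.99 pc.
M₁ = m₁ − 5 log₁₀ d₁ + 5 = 7.88 − 13.3930 + 5 = -0.5130.
M₂ = 10.26 − 10.8947 + 5 = 4.3653.
L₁/L₂ = 10^(0.4(M₂ − M₁)) = 10^(0.4 × 4.8783) = 10^1.95132 = 89.396.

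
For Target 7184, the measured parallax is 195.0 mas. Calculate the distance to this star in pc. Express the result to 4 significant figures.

5.128 pc

p = 195.0 mas = 0.1950 arcsec.
d = 1/p = 1/0.1950 = 5.1282 pc.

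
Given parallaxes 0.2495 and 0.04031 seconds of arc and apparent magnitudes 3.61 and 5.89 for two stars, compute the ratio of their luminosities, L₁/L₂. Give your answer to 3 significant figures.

d₁ = 1/p₁ = 1/0.2495″ = 4.008 pc; d₂ = 1/p₂ = 1/0.04031″ = 24.808 pc.
M₁ = m₁ − 5 log₁₀ d₁ + 5 = 3.61 − 3.0146 + 5 = 5.5954.
M₂ = 5.89 − 6.9730 + 5 = 3.9170.
L₁/L₂ = 10^(0.4(M₂ − M₁)) = 10^(0.4 × (-1.6784)) = 10^(-0.67136) = 0.21313.

L₁/L₂ = 0.213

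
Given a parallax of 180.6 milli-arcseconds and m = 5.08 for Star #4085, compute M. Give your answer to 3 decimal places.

d = 1/p = 1/0.1806″ = 5.5371 pc.
m − M = 5 log₁₀(5.5371) − 5 = 3.7164 − 5 = -1.2836.
M = m − (m − M) = 5.08 − (-1.2836) = 6.364.

M = 6.364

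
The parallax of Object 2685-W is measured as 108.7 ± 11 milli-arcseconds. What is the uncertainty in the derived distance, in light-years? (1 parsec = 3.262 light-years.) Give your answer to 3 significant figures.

3.04 ly

d = 1/p, so σ_d = σ_p / p².
σ_d = 0.0110 / (0.1087)² = 0.0110 / 0.011816 = 0.93094 pc = 0.93094 × 3.262 ly = 3.0367 ly.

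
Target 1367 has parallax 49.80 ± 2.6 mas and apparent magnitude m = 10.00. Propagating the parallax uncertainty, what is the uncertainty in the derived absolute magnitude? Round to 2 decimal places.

σ_M = 0.11 mag

M = m − 5 log₁₀ d + 5 = m + 5 log₁₀ p + 5, so ∂M/∂p = 5/(p ln 10).
σ_M = (5/ln 10) · (σ_p/p) = 2.1715 × 2.6/49.80 = 2.1715 × 0.052209 = 0.11337.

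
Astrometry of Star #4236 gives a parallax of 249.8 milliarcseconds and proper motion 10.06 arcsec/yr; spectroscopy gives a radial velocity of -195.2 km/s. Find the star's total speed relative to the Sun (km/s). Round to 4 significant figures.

d = 1/p = 1/0.2498″ = 4.0032 pc.
v_t = 4.740 μ d = 4.740 × 10.06 × 4.0032 = 190.89 km/s.
v = √(v_r² + v_t²) = √((-195.2)² + 190.89²) = √74542 = 273.02 km/s.

273.0 km/s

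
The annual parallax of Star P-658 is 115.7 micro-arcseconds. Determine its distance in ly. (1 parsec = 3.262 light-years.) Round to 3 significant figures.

28200 ly

p = 115.7 micro-arcseconds = 0.0001157 arcsec.
d = 1/p = 1/0.0001157 = 8643 pc.
In light-years: 8643 × 3.262 = 28193 ly.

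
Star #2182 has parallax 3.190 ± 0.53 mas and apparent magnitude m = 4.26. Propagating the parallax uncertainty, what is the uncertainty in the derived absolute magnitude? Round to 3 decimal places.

σ_M = 0.361 mag

M = m − 5 log₁₀ d + 5 = m + 5 log₁₀ p + 5, so ∂M/∂p = 5/(p ln 10).
σ_M = (5/ln 10) · (σ_p/p) = 2.1715 × 0.53/3.190 = 2.1715 × 0.16614 = 0.36077.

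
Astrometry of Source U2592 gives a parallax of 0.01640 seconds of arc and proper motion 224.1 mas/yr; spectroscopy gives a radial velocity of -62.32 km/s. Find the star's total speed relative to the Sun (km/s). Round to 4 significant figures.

d = 1/p = 1/0.01640″ = 60.976 pc.
μ = 224.1 mas/yr = 0.2241 ″/yr.
v_t = 4.740 μ d = 4.740 × 0.2241 × 60.976 = 64.771 km/s.
v = √(v_r² + v_t²) = √((-62.32)² + 64.771²) = √8079.06 = 89.884 km/s.

89.88 km/s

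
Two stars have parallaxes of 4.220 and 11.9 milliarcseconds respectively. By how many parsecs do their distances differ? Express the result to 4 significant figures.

152.9 pc

d_A = 1/0.004220″ = 236.97 pc; d_B = 1/0.01190″ = 84.034 pc.
|d_B − d_A| = |84.034 − 236.97| = 152.94 pc.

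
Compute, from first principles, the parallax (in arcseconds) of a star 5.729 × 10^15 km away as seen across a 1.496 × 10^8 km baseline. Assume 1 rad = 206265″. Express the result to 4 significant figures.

θ ≈ B/d = (1.496 × 10^8) / (5.729 × 10^15) = 2.6113 × 10^-8 rad.
In arcseconds: 2.6113 × 10^-8 × 206265 = 0.0053862″.

0.005386 arcsec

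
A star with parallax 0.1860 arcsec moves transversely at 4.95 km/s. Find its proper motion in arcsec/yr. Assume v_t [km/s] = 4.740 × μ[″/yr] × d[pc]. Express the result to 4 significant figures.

d = 1/p = 1/0.1860″ = 5.3763 pc.
μ = v_t / (4.74 d) = 4.95 / (4.74 × 5.3763) = 4.95 / 25.484 = 0.19424 ″/yr.

0.1942 arcsec/yr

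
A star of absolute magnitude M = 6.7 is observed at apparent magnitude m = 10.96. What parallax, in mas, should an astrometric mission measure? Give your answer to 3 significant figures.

m − M = 10.96 − 6.7 = 4.26.
d = 10^((m−M)/5 + 1) = 10^1.852 = 71.121 pc.
p = 1/d = 1/71.121 = 0.014061 arcsec = 14.061 mas.

14.1 mas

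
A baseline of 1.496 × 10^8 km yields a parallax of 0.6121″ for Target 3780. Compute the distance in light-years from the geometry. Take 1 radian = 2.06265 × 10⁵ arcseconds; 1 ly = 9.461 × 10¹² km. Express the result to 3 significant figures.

5.33 ly

θ = 0.6121″ = 0.6121/206265 = 2.9675 × 10^-6 rad.
d = B/θ = (1.496 × 10^8) / (2.9675 × 10^-6) = 5.0413 × 10^13 km = (5.0413 × 10^13) / (9.461 × 10^12) ly = 5.3285 ly.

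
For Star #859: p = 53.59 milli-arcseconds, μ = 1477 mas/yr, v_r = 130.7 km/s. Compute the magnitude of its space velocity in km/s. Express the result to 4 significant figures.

184.8 km/s

d = 1/p = 1/0.05359″ = 18.66 pc.
μ = 1477 mas/yr = 1.477 ″/yr.
v_t = 4.740 μ d = 4.740 × 1.477 × 18.66 = 130.64 km/s.
v = √(v_r² + v_t²) = √(130.7² + 130.64²) = √34149.3 = 184.8 km/s.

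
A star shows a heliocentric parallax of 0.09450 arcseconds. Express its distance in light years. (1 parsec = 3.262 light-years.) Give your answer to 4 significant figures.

34.52 light years

d = 1/p = 1/0.09450 = 10.582 pc.
In light-years: 10.582 × 3.262 = 34.518 ly.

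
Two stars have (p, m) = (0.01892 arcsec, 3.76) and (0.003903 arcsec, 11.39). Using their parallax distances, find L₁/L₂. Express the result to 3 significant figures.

L₁/L₂ = 48.0

d₁ = 1/p₁ = 1/0.01892″ = 52.854 pc; d₂ = 1/p₂ = 1/0.003903″ = 256.21 pc.
M₁ = m₁ − 5 log₁₀ d₁ + 5 = 3.76 − 8.6154 + 5 = 0.1446.
M₂ = 11.39 − 12.0430 + 5 = 4.3470.
L₁/L₂ = 10^(0.4(M₂ − M₁)) = 10^(0.4 × 4.2024) = 10^1.68096 = 47.969.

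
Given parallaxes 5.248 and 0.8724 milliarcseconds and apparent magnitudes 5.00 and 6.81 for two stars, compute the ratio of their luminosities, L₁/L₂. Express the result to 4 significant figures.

L₁/L₂ = 0.1464

d₁ = 1/p₁ = 1/0.005248″ = 190.55 pc; d₂ = 1/p₂ = 1/0.0008724″ = 1146.3 pc.
M₁ = m₁ − 5 log₁₀ d₁ + 5 = 5.00 − 11.4000 + 5 = -1.4000.
M₂ = 6.81 − 15.2965 + 5 = -3.4865.
L₁/L₂ = 10^(0.4(M₂ − M₁)) = 10^(0.4 × (-2.0865)) = 10^(-0.83460) = 0.14635.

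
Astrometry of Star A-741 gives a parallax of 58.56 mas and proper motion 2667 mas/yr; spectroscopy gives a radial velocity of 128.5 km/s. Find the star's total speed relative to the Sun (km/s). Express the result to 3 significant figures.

d = 1/p = 1/0.05856″ = 17.077 pc.
μ = 2667 mas/yr = 2.667 ″/yr.
v_t = 4.740 μ d = 4.740 × 2.667 × 17.077 = 215.88 km/s.
v = √(v_r² + v_t²) = √(128.5² + 215.88²) = √63116.4 = 251.23 km/s.

251 km/s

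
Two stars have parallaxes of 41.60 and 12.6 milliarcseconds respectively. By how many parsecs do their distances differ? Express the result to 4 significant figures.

d_A = 1/0.04160″ = 24.038 pc; d_B = 1/0.01260″ = 79.365 pc.
|d_B − d_A| = |79.365 − 24.038| = 55.327 pc.

55.33 pc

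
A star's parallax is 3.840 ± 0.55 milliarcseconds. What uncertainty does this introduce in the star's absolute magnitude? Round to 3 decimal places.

σ_M = 0.311 mag

M = m − 5 log₁₀ d + 5 = m + 5 log₁₀ p + 5, so ∂M/∂p = 5/(p ln 10).
σ_M = (5/ln 10) · (σ_p/p) = 2.1715 × 0.55/3.840 = 2.1715 × 0.14323 = 0.31102.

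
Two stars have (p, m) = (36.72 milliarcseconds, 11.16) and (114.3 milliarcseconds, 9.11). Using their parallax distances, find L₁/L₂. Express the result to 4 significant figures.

d₁ = 1/p₁ = 1/0.03672″ = 27.233 pc; d₂ = 1/p₂ = 1/0.1143″ = 8.7489 pc.
M₁ = m₁ − 5 log₁₀ d₁ + 5 = 11.16 − 7.1755 + 5 = 8.9845.
M₂ = 9.11 − 4.7098 + 5 = 9.4002.
L₁/L₂ = 10^(0.4(M₂ − M₁)) = 10^(0.4 × 0.4157) = 10^0.16628 = 1.4665.

L₁/L₂ = 1.467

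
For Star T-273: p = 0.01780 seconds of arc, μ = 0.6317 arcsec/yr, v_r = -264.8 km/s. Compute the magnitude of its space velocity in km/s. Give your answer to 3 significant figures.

314 km/s

d = 1/p = 1/0.01780″ = 56.18 pc.
v_t = 4.740 μ d = 4.740 × 0.6317 × 56.18 = 168.22 km/s.
v = √(v_r² + v_t²) = √((-264.8)² + 168.22²) = √98417 = 313.71 km/s.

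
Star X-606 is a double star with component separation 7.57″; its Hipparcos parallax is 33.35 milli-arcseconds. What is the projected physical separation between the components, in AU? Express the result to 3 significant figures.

227 AU

d = 1/p = 1/0.03335″ = 29.985 pc.
At distance d (pc), an angle of θ arcsec spans θ·d AU: s = 7.57 × 29.985 = 226.99 AU.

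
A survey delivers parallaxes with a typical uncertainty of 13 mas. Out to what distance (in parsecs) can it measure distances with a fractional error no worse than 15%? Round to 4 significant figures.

11.54 pc

σ_d/d = σ_p/p, so the condition is σ_p/p ≤ 0.15, i.e. p ≥ σ_p/0.15.
p_min = 13/0.15 = 86.667 mas = 0.086667 arcsec.
d_max = 1/p_min = 1/0.086667 = 11.538 pc.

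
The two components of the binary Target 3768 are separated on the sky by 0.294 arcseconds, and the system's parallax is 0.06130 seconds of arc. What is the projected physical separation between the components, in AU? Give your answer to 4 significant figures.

4.796 AU

d = 1/p = 1/0.06130″ = 16.313 pc.
At distance d (pc), an angle of θ arcsec spans θ·d AU: s = 0.294 × 16.313 = 4.796 AU.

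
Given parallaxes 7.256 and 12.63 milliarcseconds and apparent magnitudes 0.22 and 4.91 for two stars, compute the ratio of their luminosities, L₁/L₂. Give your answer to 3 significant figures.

d₁ = 1/p₁ = 1/0.007256″ = 137.82 pc; d₂ = 1/p₂ = 1/0.01263″ = 79.177 pc.
M₁ = m₁ − 5 log₁₀ d₁ + 5 = 0.22 − 10.6966 + 5 = -5.4766.
M₂ = 4.91 − 9.4930 + 5 = 0.4170.
L₁/L₂ = 10^(0.4(M₂ − M₁)) = 10^(0.4 × 5.8936) = 10^2.35744 = 227.74.

L₁/L₂ = 228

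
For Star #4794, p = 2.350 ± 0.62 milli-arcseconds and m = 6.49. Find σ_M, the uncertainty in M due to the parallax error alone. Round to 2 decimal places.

M = m − 5 log₁₀ d + 5 = m + 5 log₁₀ p + 5, so ∂M/∂p = 5/(p ln 10).
σ_M = (5/ln 10) · (σ_p/p) = 2.1715 × 0.62/2.350 = 2.1715 × 0.26383 = 0.57291.

σ_M = 0.57 mag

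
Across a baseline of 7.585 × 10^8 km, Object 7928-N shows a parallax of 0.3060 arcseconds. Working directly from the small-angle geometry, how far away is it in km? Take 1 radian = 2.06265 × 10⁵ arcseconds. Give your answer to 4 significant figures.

θ = 0.3060″ = 0.3060/206265 = 1.4835 × 10^-6 rad.
d = B/θ = (7.585 × 10^8) / (1.4835 × 10^-6) = 5.1129 × 10^14 km.

5.113 × 10^14 km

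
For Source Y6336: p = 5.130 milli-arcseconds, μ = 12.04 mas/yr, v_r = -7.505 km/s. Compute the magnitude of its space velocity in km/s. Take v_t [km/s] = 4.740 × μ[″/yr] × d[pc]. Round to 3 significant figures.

13.4 km/s

d = 1/p = 1/0.005130″ = 194.93 pc.
μ = 12.04 mas/yr = 0.01204 ″/yr.
v_t = 4.740 μ d = 4.740 × 0.01204 × 194.93 = 11.125 km/s.
v = √(v_r² + v_t²) = √((-7.505)² + 11.125²) = √180.091 = 13.42 km/s.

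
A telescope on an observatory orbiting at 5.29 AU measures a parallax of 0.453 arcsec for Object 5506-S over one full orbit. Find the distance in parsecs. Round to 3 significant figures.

With baseline B (in AU) and parallax p (in arcsec), d = B/p parsecs.
d = 5.29 / 0.453 = 11.678 pc.

11.7 pc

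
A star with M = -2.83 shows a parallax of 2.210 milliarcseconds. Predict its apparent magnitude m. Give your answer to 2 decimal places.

d = 1/p = 1/0.002210″ = 452.49 pc.
m − M = 5 log₁₀ d − 5 = 5 log₁₀(452.49) − 5 = 13.2780 − 5 = 8.2780.
m = M + (m − M) = -2.83 + 8.2780 = 5.45.

m = 5.45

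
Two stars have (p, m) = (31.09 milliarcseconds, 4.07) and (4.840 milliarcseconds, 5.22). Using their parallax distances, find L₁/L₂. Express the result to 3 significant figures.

d₁ = 1/p₁ = 1/0.03109″ = 32.165 pc; d₂ = 1/p₂ = 1/0.004840″ = 206.61 pc.
M₁ = m₁ − 5 log₁₀ d₁ + 5 = 4.07 − 7.5369 + 5 = 1.5331.
M₂ = 5.22 − 11.5758 + 5 = -1.3558.
L₁/L₂ = 10^(0.4(M₂ − M₁)) = 10^(0.4 × (-2.8889)) = 10^(-1.15556) = 0.069894.

L₁/L₂ = 0.0699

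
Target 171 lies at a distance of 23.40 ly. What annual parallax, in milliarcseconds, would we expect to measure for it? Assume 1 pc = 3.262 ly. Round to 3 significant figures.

139 mas

d = 23.40 ly ÷ 3.262 = 7.1735 pc.
p = 1/d = 1/7.1735 = 0.1394 arcsec.
= 0.1394 × 1000 = 139.4 mas.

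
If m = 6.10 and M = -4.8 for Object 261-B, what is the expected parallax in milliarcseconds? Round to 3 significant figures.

0.661 mas

m − M = 6.10 − (-4.8) = 10.90.
d = 10^((m−M)/5 + 1) = 10^3.180 = 1513.6 pc.
p = 1/d = 1/1513.6 = 0.00066068 arcsec = 0.66068 mas.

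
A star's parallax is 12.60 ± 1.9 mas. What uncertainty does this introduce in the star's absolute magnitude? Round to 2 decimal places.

σ_M = 0.33 mag

M = m − 5 log₁₀ d + 5 = m + 5 log₁₀ p + 5, so ∂M/∂p = 5/(p ln 10).
σ_M = (5/ln 10) · (σ_p/p) = 2.1715 × 1.9/12.60 = 2.1715 × 0.15079 = 0.32744.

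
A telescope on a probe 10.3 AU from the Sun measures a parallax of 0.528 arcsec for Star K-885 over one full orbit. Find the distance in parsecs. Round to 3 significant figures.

19.5 pc

With baseline B (in AU) and parallax p (in arcsec), d = B/p parsecs.
d = 10.3 / 0.528 = 19.508 pc.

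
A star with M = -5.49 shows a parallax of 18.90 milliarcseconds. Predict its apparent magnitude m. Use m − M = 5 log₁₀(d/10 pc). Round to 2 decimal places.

d = 1/p = 1/0.01890″ = 52.91 pc.
m − M = 5 log₁₀ d − 5 = 5 log₁₀(52.91) − 5 = 8.6177 − 5 = 3.6177.
m = M + (m − M) = -5.49 + 3.6177 = -1.87.

m = -1.87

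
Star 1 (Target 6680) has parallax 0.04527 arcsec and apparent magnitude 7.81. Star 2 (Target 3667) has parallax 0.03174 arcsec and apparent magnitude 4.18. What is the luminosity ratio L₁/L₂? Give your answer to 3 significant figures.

L₁/L₂ = 0.0174

d₁ = 1/p₁ = 1/0.04527″ = 22.09 pc; d₂ = 1/p₂ = 1/0.03174″ = 31.506 pc.
M₁ = m₁ − 5 log₁₀ d₁ + 5 = 7.81 − 6.7210 + 5 = 6.0890.
M₂ = 4.18 − 7.4920 + 5 = 1.6880.
L₁/L₂ = 10^(0.4(M₂ − M₁)) = 10^(0.4 × (-4.4010)) = 10^(-1.76040) = 0.017362.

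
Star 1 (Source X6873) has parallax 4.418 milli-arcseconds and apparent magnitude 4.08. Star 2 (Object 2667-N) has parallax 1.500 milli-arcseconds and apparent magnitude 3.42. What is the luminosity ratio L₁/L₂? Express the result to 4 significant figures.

L₁/L₂ = 0.06277

d₁ = 1/p₁ = 1/0.004418″ = 226.35 pc; d₂ = 1/p₂ = 1/0.001500″ = 666.67 pc.
M₁ = m₁ − 5 log₁₀ d₁ + 5 = 4.08 − 11.7739 + 5 = -2.6939.
M₂ = 3.42 − 14.1196 + 5 = -5.6996.
L₁/L₂ = 10^(0.4(M₂ − M₁)) = 10^(0.4 × (-3.0057)) = 10^(-1.20228) = 0.062765.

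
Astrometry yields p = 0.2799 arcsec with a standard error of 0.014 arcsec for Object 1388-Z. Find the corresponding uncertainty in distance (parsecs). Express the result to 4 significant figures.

d = 1/p, so σ_d = σ_p / p².
σ_d = 0.0140 / (0.2799)² = 0.0140 / 0.078344 = 0.1787 pc.

0.1787 pc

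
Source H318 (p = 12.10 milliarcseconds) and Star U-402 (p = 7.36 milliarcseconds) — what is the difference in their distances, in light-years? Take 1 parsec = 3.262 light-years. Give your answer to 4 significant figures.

d_A = 1/0.01210″ = 82.645 pc; d_B = 1/0.007360″ = 135.87 pc.
|d_B − d_A| = |135.87 − 82.645| = 53.225 pc = 53.225 × 3.262 ly = 173.62 ly.

173.6 ly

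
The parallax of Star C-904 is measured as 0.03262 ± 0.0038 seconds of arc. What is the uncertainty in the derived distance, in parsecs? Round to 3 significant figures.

d = 1/p, so σ_d = σ_p / p².
σ_d = 0.00380 / (0.03262)² = 0.00380 / 0.0010641 = 3.5711 pc.

3.57 pc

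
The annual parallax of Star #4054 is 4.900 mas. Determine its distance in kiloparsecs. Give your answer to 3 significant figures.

0.204 kpc

p = 4.900 mas = 0.004900 arcsec.
d = 1/p = 1/0.004900 = 204.08 pc.
= 0.20408 kpc.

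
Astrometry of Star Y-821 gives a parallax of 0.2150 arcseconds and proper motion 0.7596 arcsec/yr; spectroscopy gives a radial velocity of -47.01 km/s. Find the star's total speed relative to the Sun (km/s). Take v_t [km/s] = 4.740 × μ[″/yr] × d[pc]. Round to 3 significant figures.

d = 1/p = 1/0.2150″ = 4.6512 pc.
v_t = 4.740 μ d = 4.740 × 0.7596 × 4.6512 = 16.747 km/s.
v = √(v_r² + v_t²) = √((-47.01)² + 16.747²) = √2490.4 = 49.904 km/s.

49.9 km/s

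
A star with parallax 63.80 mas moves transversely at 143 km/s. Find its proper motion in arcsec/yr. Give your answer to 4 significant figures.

d = 1/p = 1/0.06380″ = 15.674 pc.
μ = v_t / (4.74 d) = 143 / (4.74 × 15.674) = 143 / 74.295 = 1.9248 ″/yr.

1.925 arcsec/yr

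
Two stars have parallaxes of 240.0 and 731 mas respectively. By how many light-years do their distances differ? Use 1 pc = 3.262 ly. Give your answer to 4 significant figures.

d_A = 1/0.2400″ = 4.1667 pc; d_B = 1/0.7310″ = 1.368 pc.
|d_B − d_A| = |1.368 − 4.1667| = 2.7987 pc = 2.7987 × 3.262 ly = 9.1294 ly.

9.129 ly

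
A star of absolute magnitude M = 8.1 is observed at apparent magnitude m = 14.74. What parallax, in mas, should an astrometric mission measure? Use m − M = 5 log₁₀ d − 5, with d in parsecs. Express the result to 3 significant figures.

4.70 mas

m − M = 14.74 − 8.1 = 6.64.
d = 10^((m−M)/5 + 1) = 10^2.328 = 212.81 pc.
p = 1/d = 1/212.81 = 0.004699 arcsec = 4.699 mas.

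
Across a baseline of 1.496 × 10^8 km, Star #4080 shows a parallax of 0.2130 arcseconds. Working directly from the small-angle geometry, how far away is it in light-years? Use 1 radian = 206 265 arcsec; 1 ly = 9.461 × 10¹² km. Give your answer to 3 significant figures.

15.3 ly

θ = 0.2130″ = 0.2130/206265 = 1.0327 × 10^-6 rad.
d = B/θ = (1.496 × 10^8) / (1.0327 × 10^-6) = 1.4486 × 10^14 km = (1.4486 × 10^14) / (9.461 × 10^12) ly = 15.311 ly.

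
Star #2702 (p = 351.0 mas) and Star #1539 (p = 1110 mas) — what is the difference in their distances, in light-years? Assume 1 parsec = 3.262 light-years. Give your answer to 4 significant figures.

6.355 ly

d_A = 1/0.3510″ = 2.849 pc; d_B = 1/1.110″ = 0.9009 pc.
|d_B − d_A| = |0.9009 − 2.849| = 1.9481 pc = 1.9481 × 3.262 ly = 6.3547 ly.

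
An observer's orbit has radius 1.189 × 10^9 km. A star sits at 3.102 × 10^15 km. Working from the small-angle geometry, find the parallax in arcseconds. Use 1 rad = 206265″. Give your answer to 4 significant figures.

0.07906 arcsec

θ ≈ B/d = (1.189 × 10^9) / (3.102 × 10^15) = 3.8330 × 10^-7 rad.
In arcseconds: 3.8330 × 10^-7 × 206265 = 0.079061″.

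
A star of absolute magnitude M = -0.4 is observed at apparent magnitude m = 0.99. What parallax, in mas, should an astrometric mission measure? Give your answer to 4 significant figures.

m − M = 0.99 − (-0.4) = 1.39.
d = 10^((m−M)/5 + 1) = 10^1.278 = 18.967 pc.
p = 1/d = 1/18.967 = 0.052723 arcsec = 52.723 mas.

52.72 mas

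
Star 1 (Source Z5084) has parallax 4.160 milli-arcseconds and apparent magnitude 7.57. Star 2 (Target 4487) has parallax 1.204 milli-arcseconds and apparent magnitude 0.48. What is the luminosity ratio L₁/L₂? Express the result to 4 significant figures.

L₁/L₂ = 0.0001222

d₁ = 1/p₁ = 1/0.004160″ = 240.38 pc; d₂ = 1/p₂ = 1/0.001204″ = 830.56 pc.
M₁ = m₁ − 5 log₁₀ d₁ + 5 = 7.57 − 11.9045 + 5 = 0.6655.
M₂ = 0.48 − 14.5969 + 5 = -9.1169.
L₁/L₂ = 10^(0.4(M₂ − M₁)) = 10^(0.4 × (-9.7824)) = 10^(-3.91296) = 0.00012219.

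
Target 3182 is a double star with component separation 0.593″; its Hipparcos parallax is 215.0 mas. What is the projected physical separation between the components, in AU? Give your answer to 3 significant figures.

2.76 AU

d = 1/p = 1/0.2150″ = 4.6512 pc.
At distance d (pc), an angle of θ arcsec spans θ·d AU: s = 0.593 × 4.6512 = 2.7582 AU.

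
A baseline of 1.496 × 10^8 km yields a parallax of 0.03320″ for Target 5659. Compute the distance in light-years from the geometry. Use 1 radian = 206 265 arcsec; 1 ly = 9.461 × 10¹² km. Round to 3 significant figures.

θ = 0.03320″ = 0.03320/206265 = 1.6096 × 10^-7 rad.
d = B/θ = (1.496 × 10^8) / (1.6096 × 10^-7) = 9.2942 × 10^14 km = (9.2942 × 10^14) / (9.461 × 10^12) ly = 98.237 ly.

98.2 ly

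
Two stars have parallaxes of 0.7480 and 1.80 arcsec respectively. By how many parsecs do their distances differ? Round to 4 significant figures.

d_A = 1/0.7480″ = 1.3369 pc; d_B = 1/1.800″ = 0.55556 pc.
|d_B − d_A| = |0.55556 − 1.3369| = 0.78134 pc.

0.7813 pc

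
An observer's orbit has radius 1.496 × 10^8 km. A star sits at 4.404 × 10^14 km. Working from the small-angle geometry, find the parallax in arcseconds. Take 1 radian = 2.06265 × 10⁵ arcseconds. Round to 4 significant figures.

0.07007 arcsec

θ ≈ B/d = (1.496 × 10^8) / (4.404 × 10^14) = 3.3969 × 10^-7 rad.
In arcseconds: 3.3969 × 10^-7 × 206265 = 0.070066″.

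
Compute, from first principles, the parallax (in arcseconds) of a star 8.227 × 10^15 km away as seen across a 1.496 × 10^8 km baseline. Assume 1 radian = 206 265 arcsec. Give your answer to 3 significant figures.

0.00375 arcsec

θ ≈ B/d = (1.496 × 10^8) / (8.227 × 10^15) = 1.8184 × 10^-8 rad.
In arcseconds: 1.8184 × 10^-8 × 206265 = 0.0037507″.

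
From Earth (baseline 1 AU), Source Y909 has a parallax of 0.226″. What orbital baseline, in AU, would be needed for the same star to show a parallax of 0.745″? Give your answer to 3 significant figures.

3.30 AU

Parallax scales linearly with baseline: p ∝ B, so B = p_target / p_Earth × 1 AU.
B = 0.745 / 0.226 = 3.2965 AU.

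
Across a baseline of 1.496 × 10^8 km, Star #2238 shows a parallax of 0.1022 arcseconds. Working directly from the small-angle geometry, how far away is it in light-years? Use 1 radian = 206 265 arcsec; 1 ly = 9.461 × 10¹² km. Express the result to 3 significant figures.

θ = 0.1022″ = 0.1022/206265 = 4.9548 × 10^-7 rad.
d = B/θ = (1.496 × 10^8) / (4.9548 × 10^-7) = 3.0193 × 10^14 km = (3.0193 × 10^14) / (9.461 × 10^12) ly = 31.913 ly.

31.9 ly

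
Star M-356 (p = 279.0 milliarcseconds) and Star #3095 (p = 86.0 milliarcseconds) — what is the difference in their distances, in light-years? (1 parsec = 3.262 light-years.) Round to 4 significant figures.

26.24 ly

d_A = 1/0.2790″ = 3.5842 pc; d_B = 1/0.08600″ = 11.628 pc.
|d_B − d_A| = |11.628 − 3.5842| = 8.0438 pc = 8.0438 × 3.262 ly = 26.239 ly.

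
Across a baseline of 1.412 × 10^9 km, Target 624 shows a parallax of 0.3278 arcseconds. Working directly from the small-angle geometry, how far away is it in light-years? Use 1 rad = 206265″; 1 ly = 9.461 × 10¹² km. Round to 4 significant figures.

93.91 ly

θ = 0.3278″ = 0.3278/206265 = 1.5892 × 10^-6 rad.
d = B/θ = (1.412 × 10^9) / (1.5892 × 10^-6) = 8.8850 × 10^14 km = (8.8850 × 10^14) / (9.461 × 10^12) ly = 93.912 ly.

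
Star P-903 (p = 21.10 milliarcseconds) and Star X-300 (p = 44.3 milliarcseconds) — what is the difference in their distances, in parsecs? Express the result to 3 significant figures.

d_A = 1/0.02110″ = 47.393 pc; d_B = 1/0.04430″ = 22.573 pc.
|d_B − d_A| = |22.573 − 47.393| = 24.82 pc.

24.8 pc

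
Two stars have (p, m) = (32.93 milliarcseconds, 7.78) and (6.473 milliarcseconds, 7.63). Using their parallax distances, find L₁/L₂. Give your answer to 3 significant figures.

L₁/L₂ = 0.0337

d₁ = 1/p₁ = 1/0.03293″ = 30.367 pc; d₂ = 1/p₂ = 1/0.006473″ = 154.49 pc.
M₁ = m₁ − 5 log₁₀ d₁ + 5 = 7.78 − 7.4120 + 5 = 5.3680.
M₂ = 7.63 − 10.9445 + 5 = 1.6855.
L₁/L₂ = 10^(0.4(M₂ − M₁)) = 10^(0.4 × (-3.6825)) = 10^(-1.47300) = 0.033651.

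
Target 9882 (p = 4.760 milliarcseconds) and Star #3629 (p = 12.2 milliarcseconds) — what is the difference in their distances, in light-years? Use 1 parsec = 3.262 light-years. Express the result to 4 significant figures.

d_A = 1/0.004760″ = 210.08 pc; d_B = 1/0.01220″ = 81.967 pc.
|d_B − d_A| = |81.967 − 210.08| = 128.11 pc = 128.11 × 3.262 ly = 417.89 ly.

417.9 ly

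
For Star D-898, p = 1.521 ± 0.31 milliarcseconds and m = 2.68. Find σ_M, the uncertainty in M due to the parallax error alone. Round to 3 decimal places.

M = m − 5 log₁₀ d + 5 = m + 5 log₁₀ p + 5, so ∂M/∂p = 5/(p ln 10).
σ_M = (5/ln 10) · (σ_p/p) = 2.1715 × 0.31/1.521 = 2.1715 × 0.20381 = 0.44257.

σ_M = 0.443 mag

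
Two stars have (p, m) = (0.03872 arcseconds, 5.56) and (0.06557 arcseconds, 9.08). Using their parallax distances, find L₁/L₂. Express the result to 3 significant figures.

d₁ = 1/p₁ = 1/0.03872″ = 25.826 pc; d₂ = 1/p₂ = 1/0.06557″ = 15.251 pc.
M₁ = m₁ − 5 log₁₀ d₁ + 5 = 5.56 − 7.0603 + 5 = 3.4997.
M₂ = 9.08 − 5.9165 + 5 = 8.1635.
L₁/L₂ = 10^(0.4(M₂ − M₁)) = 10^(0.4 × 4.6638) = 10^1.86552 = 73.37.

L₁/L₂ = 73.4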